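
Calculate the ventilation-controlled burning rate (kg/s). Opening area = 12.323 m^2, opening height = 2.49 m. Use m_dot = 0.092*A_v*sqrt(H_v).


sqrt(H_v) = 1.5780
m_dot = 0.092 * 12.323 * 1.5780 = 1.7890 kg/s

1.7890 kg/s


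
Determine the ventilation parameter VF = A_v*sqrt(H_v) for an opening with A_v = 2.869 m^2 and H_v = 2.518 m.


sqrt(H_v) = 1.5868
VF = 2.869 * 1.5868 = 4.5526 m^(5/2)

4.5526 m^(5/2)


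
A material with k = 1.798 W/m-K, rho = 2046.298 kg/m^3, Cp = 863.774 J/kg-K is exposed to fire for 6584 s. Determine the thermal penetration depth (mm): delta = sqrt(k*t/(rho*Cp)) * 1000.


alpha = 1.798 / (2046.298 * 863.774) = 1.0172e-06 m^2/s
alpha * t = 0.0066975
delta = sqrt(0.0066975) * 1000 = 81.838 mm

81.838 mm


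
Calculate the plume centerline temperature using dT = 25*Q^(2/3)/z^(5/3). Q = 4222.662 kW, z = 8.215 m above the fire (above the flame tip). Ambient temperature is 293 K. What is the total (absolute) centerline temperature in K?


Q^(2/3) = 261.25
z^(5/3) = 33.446
dT = 25 * 261.25 / 33.446 = 195.28 K
T = 293 + 195.28 = 488.28 K

488.28 K


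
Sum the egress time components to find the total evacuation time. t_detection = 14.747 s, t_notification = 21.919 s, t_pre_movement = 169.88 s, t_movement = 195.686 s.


Total = 14.747 + 21.919 + 169.88 + 195.686 = 402.232 s

402.232 s


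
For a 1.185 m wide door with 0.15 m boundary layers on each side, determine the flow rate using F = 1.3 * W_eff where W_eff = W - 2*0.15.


W_eff = 1.185 - 0.30 = 0.885 m
F = 1.3 * 0.885 = 1.1505 persons/s

1.1505 persons/s


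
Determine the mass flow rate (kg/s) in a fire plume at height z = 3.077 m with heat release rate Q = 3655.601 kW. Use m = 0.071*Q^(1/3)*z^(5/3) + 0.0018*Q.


Q^(1/3) = 15.405
z^(5/3) = 6.5095
First term = 0.071 * 15.405 * 6.5095 = 7.1196
Second term = 0.0018 * 3655.601 = 6.5801
m = 13.700 kg/s

13.700 kg/s


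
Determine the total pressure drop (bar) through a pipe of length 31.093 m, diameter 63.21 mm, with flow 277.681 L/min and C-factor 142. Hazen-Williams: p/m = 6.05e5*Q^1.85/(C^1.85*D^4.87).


Q^1.85 = 33156
C^1.85 = 9588.1
D^4.87 = 5.8861e+08
p/m = 0.0035543 bar/m
p_total = 0.0035543 * 31.093 = 0.11051 bar

0.11051 bar


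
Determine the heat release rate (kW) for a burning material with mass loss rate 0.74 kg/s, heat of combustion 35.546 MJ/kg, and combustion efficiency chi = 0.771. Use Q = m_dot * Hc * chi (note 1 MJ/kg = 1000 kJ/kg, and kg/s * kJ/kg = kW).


Hc = 35.546 MJ/kg = 35.546 * 1000 kJ/kg = 35546 kJ/kg
Q = 0.74 kg/s * 35546 kJ/kg * 0.771 = 20280 kW

20280 kW


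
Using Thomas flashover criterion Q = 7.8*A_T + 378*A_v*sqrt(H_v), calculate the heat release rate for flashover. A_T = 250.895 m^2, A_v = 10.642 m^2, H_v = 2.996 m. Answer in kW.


7.8*A_T = 1956.981
sqrt(H_v) = 1.7309
378*A_v*sqrt(H_v) = 6962.8
Q = 1956.981 + 6962.8 = 8919.8 kW

8919.8 kW


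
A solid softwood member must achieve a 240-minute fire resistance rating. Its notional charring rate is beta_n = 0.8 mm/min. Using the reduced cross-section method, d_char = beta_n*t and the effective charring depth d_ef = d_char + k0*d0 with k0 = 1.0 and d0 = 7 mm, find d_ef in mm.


d_char = 0.8 * 240 = 192 mm
d_ef = 192 + 1.0*7 = 199 mm

199 mm


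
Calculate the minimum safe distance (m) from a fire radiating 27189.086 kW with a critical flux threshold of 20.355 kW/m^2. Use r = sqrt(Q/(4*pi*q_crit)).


4*pi*q_crit = 255.79
Q/(4*pi*q_crit) = 106.30
r = sqrt(106.30) = 10.310 m

10.310 m


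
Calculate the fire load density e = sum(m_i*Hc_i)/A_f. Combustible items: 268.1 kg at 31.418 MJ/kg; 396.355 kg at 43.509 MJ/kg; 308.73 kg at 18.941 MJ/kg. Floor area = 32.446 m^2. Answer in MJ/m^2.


Total energy = 268.1*31.418 + 396.355*43.509 + 308.73*18.941
= 8423.166 + 17245.01 + 5847.655
= 31515.83 MJ
e = 31515.83 / 32.446 = 971.33 MJ/m^2

971.33 MJ/m^2


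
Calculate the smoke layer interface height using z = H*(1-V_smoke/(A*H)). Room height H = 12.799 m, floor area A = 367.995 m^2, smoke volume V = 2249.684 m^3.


V/(A*H) = 0.47764
1 - 0.47764 = 0.52236
z = 12.799 * 0.52236 = 6.6856 m

6.6856 m


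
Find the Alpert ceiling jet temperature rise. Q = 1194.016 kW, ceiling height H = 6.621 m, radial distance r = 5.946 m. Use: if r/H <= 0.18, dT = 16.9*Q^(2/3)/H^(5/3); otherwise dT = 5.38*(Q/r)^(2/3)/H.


r/H = 5.946 / 6.621 = 0.89805
r/H > 0.18, so dT = 5.38*(Q/r)^(2/3)/H
Q/r = 200.81
(Q/r)^(2/3) = 34.292
dT = 5.38 * 34.292 / 6.621 = 27.864 K

27.864 K


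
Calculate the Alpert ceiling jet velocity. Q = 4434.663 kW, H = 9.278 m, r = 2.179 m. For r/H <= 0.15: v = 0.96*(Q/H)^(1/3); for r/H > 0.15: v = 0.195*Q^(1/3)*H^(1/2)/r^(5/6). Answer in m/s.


r/H = 2.179 / 9.278 = 0.23486
r/H > 0.15, so v = 0.195*Q^(1/3)*H^(1/2)/r^(5/6)
Q^(1/3) = 16.429
H^(1/2) = 3.0460
r^(5/6) = 1.9137
v = 0.195 * 16.429 * 3.0460 / 1.9137 = 5.0992 m/s

5.0992 m/s


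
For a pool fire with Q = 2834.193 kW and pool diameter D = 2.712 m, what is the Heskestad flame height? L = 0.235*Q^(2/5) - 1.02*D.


Q^(2/5) = 24.042
0.235 * Q^(2/5) = 5.6499
1.02 * D = 2.7662
L = 2.8836 m

2.8836 m


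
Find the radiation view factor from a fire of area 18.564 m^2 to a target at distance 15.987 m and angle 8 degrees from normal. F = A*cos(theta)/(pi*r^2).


cos(8 deg) = 0.99027
pi*r^2 = 802.94
F = 18.564 * 0.99027 / 802.94 = 0.022895

0.022895


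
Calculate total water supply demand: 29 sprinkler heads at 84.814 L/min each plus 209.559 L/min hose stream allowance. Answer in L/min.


Sprinkler demand = 29 * 84.814 = 2459.606 L/min
Total = 2459.606 + 209.559 = 2669.165 L/min

2669.165 L/min


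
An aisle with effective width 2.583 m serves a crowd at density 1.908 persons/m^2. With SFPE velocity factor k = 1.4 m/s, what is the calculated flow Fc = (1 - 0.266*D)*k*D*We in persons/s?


1 - 0.266*D = 1 - 0.266*1.908 = 0.49247
Fs = 0.49247 * 1.4 * 1.908 = 1.3155 persons/(s*m)
Fc = 1.3155 * 2.583 = 3.3979 persons/s

3.3979 persons/s


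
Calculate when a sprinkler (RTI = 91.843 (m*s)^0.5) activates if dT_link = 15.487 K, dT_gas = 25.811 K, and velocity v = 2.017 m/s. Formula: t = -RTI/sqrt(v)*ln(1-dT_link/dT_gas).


dT_link/dT_gas = 0.60002
ln(1 - 0.60002) = -0.91633
t = -91.843 / sqrt(2.017) * -0.91633 = 59.258 s

59.258 s


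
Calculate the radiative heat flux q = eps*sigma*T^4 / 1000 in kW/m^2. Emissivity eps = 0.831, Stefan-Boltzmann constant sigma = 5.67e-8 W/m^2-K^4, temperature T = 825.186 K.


T^4 = 4.6367e+11
q = 0.831 * 5.67e-8 * 4.6367e+11 / 1000 = 21.847 kW/m^2

21.847 kW/m^2


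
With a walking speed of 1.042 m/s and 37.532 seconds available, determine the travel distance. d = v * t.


d = 1.042 * 37.532 = 39.108 m

39.108 m


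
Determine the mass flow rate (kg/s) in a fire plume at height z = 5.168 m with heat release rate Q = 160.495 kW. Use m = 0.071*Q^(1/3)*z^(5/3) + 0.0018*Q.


Q^(1/3) = 5.4344
z^(5/3) = 15.448
First term = 0.071 * 5.4344 * 15.448 = 5.9605
Second term = 0.0018 * 160.495 = 0.28889
m = 6.2494 kg/s

6.2494 kg/s


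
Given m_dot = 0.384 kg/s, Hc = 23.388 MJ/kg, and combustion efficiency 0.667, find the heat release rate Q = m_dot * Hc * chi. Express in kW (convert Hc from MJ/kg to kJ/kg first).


Hc = 23.388 MJ/kg = 23.388 * 1000 kJ/kg = 23388 kJ/kg
Q = 0.384 kg/s * 23388 kJ/kg * 0.667 = 5990.3 kW

5990.3 kW


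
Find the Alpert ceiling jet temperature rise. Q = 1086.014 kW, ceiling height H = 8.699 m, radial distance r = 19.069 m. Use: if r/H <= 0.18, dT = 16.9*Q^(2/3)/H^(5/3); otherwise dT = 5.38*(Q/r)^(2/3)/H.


r/H = 19.069 / 8.699 = 2.1921
r/H > 0.18, so dT = 5.38*(Q/r)^(2/3)/H
Q/r = 56.952
(Q/r)^(2/3) = 14.803
dT = 5.38 * 14.803 / 8.699 = 9.1549 K

9.1549 K


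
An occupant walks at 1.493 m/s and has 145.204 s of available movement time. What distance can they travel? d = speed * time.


d = 1.493 * 145.204 = 216.79 m

216.79 m


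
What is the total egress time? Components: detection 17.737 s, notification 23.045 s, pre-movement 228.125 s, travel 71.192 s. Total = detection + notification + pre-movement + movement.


Total = 17.737 + 23.045 + 228.125 + 71.192 = 340.099 s

340.099 s


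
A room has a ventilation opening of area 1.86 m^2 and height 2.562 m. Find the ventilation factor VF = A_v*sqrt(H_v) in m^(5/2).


sqrt(H_v) = 1.6006
VF = 1.86 * 1.6006 = 2.9772 m^(5/2)

2.9772 m^(5/2)


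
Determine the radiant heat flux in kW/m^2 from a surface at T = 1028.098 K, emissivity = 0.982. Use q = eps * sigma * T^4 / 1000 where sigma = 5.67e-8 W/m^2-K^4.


T^4 = 1.1172e+12
q = 0.982 * 5.67e-8 * 1.1172e+12 / 1000 = 62.206 kW/m^2

62.206 kW/m^2


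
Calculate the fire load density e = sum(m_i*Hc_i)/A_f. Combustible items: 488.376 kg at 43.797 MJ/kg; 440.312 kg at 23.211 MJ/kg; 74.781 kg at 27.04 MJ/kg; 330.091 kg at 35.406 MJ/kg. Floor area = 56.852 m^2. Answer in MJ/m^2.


Total energy = 488.376*43.797 + 440.312*23.211 + 74.781*27.04 + 330.091*35.406
= 21389.40 + 10220.08 + 2022.078 + 11687.20
= 45318.77 MJ
e = 45318.77 / 56.852 = 797.14 MJ/m^2

797.14 MJ/m^2


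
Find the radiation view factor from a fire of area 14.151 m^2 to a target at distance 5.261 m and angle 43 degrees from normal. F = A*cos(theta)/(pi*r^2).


cos(43 deg) = 0.73135
pi*r^2 = 86.953
F = 14.151 * 0.73135 / 86.953 = 0.11902

0.11902


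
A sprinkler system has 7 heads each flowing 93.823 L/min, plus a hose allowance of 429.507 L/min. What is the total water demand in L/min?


Sprinkler demand = 7 * 93.823 = 656.761 L/min
Total = 656.761 + 429.507 = 1086.268 L/min

1086.268 L/min


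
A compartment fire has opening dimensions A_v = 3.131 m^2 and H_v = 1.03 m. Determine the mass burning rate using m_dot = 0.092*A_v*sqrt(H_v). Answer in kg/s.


sqrt(H_v) = 1.0149
m_dot = 0.092 * 3.131 * 1.0149 = 0.29234 kg/s

0.29234 kg/s


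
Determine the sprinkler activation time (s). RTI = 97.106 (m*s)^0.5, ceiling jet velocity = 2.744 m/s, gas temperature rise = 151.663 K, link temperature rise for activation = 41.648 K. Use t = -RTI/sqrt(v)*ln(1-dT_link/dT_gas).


dT_link/dT_gas = 0.27461
ln(1 - 0.27461) = -0.32104
t = -97.106 / sqrt(2.744) * -0.32104 = 18.820 s

18.820 s


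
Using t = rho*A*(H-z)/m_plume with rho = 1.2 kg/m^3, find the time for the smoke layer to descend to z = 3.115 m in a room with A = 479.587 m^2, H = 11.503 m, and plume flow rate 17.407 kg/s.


H - z = 8.388 m
t = 1.2 * 479.587 * 8.388 / 17.407 = 277.32 s

277.32 s


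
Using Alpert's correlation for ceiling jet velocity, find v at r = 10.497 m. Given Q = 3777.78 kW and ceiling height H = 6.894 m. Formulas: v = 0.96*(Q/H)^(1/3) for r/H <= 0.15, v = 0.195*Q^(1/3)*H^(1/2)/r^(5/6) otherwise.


r/H = 10.497 / 6.894 = 1.5226
r/H > 0.15, so v = 0.195*Q^(1/3)*H^(1/2)/r^(5/6)
Q^(1/3) = 15.574
H^(1/2) = 2.6256
r^(5/6) = 7.0939
v = 0.195 * 15.574 * 2.6256 / 7.0939 = 1.1241 m/s

1.1241 m/s


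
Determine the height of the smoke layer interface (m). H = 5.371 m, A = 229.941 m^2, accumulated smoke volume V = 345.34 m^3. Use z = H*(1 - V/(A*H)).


V/(A*H) = 0.27962
1 - 0.27962 = 0.72038
z = 5.371 * 0.72038 = 3.8691 m

3.8691 m


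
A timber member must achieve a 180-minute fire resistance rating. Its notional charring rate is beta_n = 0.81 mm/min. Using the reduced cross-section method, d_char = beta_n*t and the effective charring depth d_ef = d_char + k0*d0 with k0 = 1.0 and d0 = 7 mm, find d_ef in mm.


d_char = 0.81 * 180 = 145.8 mm
d_ef = 145.8 + 1.0*7 = 152.8 mm

152.8 mm


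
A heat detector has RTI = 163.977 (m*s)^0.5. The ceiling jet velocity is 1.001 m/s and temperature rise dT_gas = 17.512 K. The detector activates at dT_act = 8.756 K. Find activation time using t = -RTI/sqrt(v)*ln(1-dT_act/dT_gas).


dT_act/dT_gas = 0.5
ln(1 - 0.5) = -0.69315
t = -163.977 / sqrt(1.001) * -0.69315 = 113.60 s

113.60 s


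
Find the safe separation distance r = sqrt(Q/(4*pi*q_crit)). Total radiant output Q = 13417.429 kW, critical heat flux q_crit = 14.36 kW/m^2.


4*pi*q_crit = 180.45
Q/(4*pi*q_crit) = 74.354
r = sqrt(74.354) = 8.6229 m

8.6229 m


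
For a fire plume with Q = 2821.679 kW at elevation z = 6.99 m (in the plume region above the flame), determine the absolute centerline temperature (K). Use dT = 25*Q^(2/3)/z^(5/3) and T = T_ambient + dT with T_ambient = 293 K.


Q^(2/3) = 199.68
z^(5/3) = 25.554
dT = 25 * 199.68 / 25.554 = 195.35 K
T = 293 + 195.35 = 488.35 K

488.35 K


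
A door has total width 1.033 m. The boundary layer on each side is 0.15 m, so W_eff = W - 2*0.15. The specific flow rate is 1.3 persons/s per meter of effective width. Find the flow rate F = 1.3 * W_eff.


W_eff = 1.033 - 0.30 = 0.733 m
F = 1.3 * 0.733 = 0.95290 persons/s

0.95290 persons/s


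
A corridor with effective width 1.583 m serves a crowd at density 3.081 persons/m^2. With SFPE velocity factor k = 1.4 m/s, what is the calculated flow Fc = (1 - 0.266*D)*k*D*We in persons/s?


1 - 0.266*D = 1 - 0.266*3.081 = 0.18045
Fs = 0.18045 * 1.4 * 3.081 = 0.77837 persons/(s*m)
Fc = 0.77837 * 1.583 = 1.2322 persons/s

1.2322 persons/s


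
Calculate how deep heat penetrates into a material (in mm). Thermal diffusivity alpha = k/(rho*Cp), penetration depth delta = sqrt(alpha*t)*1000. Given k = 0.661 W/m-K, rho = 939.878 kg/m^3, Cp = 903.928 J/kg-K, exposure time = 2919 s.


alpha = 0.661 / (939.878 * 903.928) = 7.7803e-07 m^2/s
alpha * t = 0.0022711
delta = sqrt(0.0022711) * 1000 = 47.656 mm

47.656 mm


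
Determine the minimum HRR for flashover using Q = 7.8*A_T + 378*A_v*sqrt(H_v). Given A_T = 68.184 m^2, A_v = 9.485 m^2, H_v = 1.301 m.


7.8*A_T = 531.84
sqrt(H_v) = 1.1406
378*A_v*sqrt(H_v) = 4089.5
Q = 531.84 + 4089.5 = 4621.3 kW

4621.3 kW


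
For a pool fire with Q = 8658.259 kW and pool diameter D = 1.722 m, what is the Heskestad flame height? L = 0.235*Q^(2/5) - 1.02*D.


Q^(2/5) = 37.581
0.235 * Q^(2/5) = 8.8316
1.02 * D = 1.7564
L = 7.0752 m

7.0752 m


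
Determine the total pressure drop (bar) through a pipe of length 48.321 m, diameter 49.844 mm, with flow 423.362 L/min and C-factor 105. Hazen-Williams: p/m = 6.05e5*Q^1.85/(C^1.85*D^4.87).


Q^1.85 = 72346
C^1.85 = 5485.3
D^4.87 = 1.8509e+08
p/m = 0.043112 bar/m
p_total = 0.043112 * 48.321 = 2.0832 bar

2.0832 bar


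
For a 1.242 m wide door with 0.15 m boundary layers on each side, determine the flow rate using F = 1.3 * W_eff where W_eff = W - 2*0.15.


W_eff = 1.242 - 0.30 = 0.942 m
F = 1.3 * 0.942 = 1.2246 persons/s

1.2246 persons/s


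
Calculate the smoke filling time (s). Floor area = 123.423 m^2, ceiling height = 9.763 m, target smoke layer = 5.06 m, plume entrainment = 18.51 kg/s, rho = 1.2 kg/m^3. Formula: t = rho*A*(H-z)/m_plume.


H - z = 4.703 m
t = 1.2 * 123.423 * 4.703 / 18.51 = 37.631 s

37.631 s


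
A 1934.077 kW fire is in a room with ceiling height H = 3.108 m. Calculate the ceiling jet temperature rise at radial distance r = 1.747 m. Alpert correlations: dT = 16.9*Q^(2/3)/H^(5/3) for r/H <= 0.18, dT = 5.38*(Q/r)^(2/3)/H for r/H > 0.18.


r/H = 1.747 / 3.108 = 0.56210
r/H > 0.18, so dT = 5.38*(Q/r)^(2/3)/H
Q/r = 1107.1
(Q/r)^(2/3) = 107.02
dT = 5.38 * 107.02 / 3.108 = 185.25 K

185.25 K


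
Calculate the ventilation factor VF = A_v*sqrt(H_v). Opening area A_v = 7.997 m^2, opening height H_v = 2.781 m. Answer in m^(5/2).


sqrt(H_v) = 1.6676
VF = 7.997 * 1.6676 = 13.336 m^(5/2)

13.336 m^(5/2)


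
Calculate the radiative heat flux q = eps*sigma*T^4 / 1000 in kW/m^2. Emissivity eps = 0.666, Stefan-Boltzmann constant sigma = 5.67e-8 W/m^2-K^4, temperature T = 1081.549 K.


T^4 = 1.3683e+12
q = 0.666 * 5.67e-8 * 1.3683e+12 / 1000 = 51.670 kW/m^2

51.670 kW/m^2


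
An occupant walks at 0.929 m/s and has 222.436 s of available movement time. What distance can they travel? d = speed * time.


d = 0.929 * 222.436 = 206.64 m

206.64 m


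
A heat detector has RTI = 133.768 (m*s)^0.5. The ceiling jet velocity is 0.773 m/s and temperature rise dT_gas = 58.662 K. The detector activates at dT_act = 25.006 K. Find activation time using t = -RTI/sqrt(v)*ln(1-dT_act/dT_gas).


dT_act/dT_gas = 0.42627
ln(1 - 0.42627) = -0.55560
t = -133.768 / sqrt(0.773) * -0.55560 = 84.533 s

84.533 s


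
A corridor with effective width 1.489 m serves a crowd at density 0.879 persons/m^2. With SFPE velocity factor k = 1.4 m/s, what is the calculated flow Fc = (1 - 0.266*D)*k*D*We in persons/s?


1 - 0.266*D = 1 - 0.266*0.879 = 0.76619
Fs = 0.76619 * 1.4 * 0.879 = 0.94287 persons/(s*m)
Fc = 0.94287 * 1.489 = 1.4039 persons/s

1.4039 persons/s


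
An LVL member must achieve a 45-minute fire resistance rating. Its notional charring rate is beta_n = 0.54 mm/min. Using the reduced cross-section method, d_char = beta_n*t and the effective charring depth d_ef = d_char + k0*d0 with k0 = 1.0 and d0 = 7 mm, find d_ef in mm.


d_char = 0.54 * 45 = 24.3 mm
d_ef = 24.3 + 1.0*7 = 31.3 mm

31.3 mm


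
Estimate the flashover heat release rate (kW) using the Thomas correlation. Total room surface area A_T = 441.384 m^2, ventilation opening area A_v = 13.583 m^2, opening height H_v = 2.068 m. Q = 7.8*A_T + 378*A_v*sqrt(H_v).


7.8*A_T = 3442.8
sqrt(H_v) = 1.4381
378*A_v*sqrt(H_v) = 7383.5
Q = 3442.8 + 7383.5 = 10826 kW

10826 kW


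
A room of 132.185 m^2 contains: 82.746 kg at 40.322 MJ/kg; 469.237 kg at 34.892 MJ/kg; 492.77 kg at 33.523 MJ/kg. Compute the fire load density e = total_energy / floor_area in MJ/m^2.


Total energy = 82.746*40.322 + 469.237*34.892 + 492.77*33.523
= 3336.484 + 16372.62 + 16519.13
= 36228.23 MJ
e = 36228.23 / 132.185 = 274.07 MJ/m^2

274.07 MJ/m^2


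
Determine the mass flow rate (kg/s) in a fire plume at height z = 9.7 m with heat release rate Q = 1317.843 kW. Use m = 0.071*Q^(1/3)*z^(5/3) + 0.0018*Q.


Q^(1/3) = 10.964
z^(5/3) = 44.118
First term = 0.071 * 10.964 * 44.118 = 34.343
Second term = 0.0018 * 1317.843 = 2.3721
m = 36.715 kg/s

36.715 kg/s


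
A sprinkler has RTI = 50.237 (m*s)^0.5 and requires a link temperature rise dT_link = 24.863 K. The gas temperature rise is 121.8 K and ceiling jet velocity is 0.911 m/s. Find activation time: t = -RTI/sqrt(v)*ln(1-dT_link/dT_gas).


dT_link/dT_gas = 0.20413
ln(1 - 0.20413) = -0.22832
t = -50.237 / sqrt(0.911) * -0.22832 = 12.017 s

12.017 s


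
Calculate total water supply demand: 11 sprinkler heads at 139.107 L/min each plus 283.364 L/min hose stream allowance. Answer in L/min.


Sprinkler demand = 11 * 139.107 = 1530.177 L/min
Total = 1530.177 + 283.364 = 1813.541 L/min

1813.541 L/min


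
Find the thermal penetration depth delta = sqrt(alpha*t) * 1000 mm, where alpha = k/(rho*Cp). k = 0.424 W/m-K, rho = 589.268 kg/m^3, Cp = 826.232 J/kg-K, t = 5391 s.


alpha = 0.424 / (589.268 * 826.232) = 8.7087e-07 m^2/s
alpha * t = 0.0046948
delta = sqrt(0.0046948) * 1000 = 68.519 mm

68.519 mm


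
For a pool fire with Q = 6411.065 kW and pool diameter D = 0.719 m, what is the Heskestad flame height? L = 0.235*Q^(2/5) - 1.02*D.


Q^(2/5) = 33.325
0.235 * Q^(2/5) = 7.8314
1.02 * D = 0.73338
L = 7.0980 m

7.0980 m


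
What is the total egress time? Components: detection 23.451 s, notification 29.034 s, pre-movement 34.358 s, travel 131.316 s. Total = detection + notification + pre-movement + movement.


Total = 23.451 + 29.034 + 34.358 + 131.316 = 218.159 s

218.159 s


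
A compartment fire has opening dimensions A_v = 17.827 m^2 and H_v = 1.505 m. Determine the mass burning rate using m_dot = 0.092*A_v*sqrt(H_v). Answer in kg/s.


sqrt(H_v) = 1.2268
m_dot = 0.092 * 17.827 * 1.2268 = 2.0120 kg/s

2.0120 kg/s


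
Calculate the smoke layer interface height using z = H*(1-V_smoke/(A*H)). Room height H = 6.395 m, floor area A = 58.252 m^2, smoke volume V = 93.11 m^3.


V/(A*H) = 0.24995
1 - 0.24995 = 0.75005
z = 6.395 * 0.75005 = 4.7966 m

4.7966 m


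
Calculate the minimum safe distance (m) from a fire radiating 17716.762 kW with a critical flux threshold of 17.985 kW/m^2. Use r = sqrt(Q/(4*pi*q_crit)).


4*pi*q_crit = 226.01
Q/(4*pi*q_crit) = 78.391
r = sqrt(78.391) = 8.8538 m

8.8538 m


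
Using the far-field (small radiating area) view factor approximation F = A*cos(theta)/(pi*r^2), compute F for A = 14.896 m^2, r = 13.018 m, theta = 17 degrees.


cos(17 deg) = 0.95630
pi*r^2 = 532.40
F = 14.896 * 0.95630 / 532.40 = 0.026756

0.026756


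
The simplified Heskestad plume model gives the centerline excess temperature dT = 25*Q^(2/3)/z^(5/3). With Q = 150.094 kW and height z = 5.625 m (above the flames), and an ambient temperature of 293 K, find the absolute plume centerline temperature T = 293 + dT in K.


Q^(2/3) = 28.243
z^(5/3) = 17.791
dT = 25 * 28.243 / 17.791 = 39.687 K
T = 293 + 39.687 = 332.69 K

332.69 K


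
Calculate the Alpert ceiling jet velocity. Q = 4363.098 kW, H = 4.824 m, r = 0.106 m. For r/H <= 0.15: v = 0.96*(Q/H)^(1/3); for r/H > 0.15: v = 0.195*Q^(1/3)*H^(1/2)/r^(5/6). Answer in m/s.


r/H = 0.106 / 4.824 = 0.021973
r/H <= 0.15, so v = 0.96*(Q/H)^(1/3)
Q/H = 904.46
(Q/H)^(1/3) = 9.6708
v = 0.96 * 9.6708 = 9.2840 m/s

9.2840 m/s


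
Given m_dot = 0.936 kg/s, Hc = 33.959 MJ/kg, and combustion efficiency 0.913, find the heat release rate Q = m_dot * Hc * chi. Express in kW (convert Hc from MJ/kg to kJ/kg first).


Hc = 33.959 MJ/kg = 33.959 * 1000 kJ/kg = 33959 kJ/kg
Q = 0.936 kg/s * 33959 kJ/kg * 0.913 = 29020 kW

29020 kW


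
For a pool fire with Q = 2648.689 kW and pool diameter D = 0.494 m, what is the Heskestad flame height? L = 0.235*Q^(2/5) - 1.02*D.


Q^(2/5) = 23.400
0.235 * Q^(2/5) = 5.4990
1.02 * D = 0.50388
L = 4.9951 m

4.9951 m


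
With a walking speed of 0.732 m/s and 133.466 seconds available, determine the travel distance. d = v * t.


d = 0.732 * 133.466 = 97.697 m

97.697 m


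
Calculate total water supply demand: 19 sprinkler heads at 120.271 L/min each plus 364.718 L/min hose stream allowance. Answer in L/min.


Sprinkler demand = 19 * 120.271 = 2285.149 L/min
Total = 2285.149 + 364.718 = 2649.867 L/min

2649.867 L/min


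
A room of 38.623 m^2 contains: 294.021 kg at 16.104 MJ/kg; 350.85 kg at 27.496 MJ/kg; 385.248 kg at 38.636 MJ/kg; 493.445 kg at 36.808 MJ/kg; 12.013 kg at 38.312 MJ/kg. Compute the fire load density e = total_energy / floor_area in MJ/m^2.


Total energy = 294.021*16.104 + 350.85*27.496 + 385.248*38.636 + 493.445*36.808 + 12.013*38.312
= 4734.914 + 9646.972 + 14884.44 + 18162.72 + 460.2421
= 47889.29 MJ
e = 47889.29 / 38.623 = 1239.9 MJ/m^2

1239.9 MJ/m^2


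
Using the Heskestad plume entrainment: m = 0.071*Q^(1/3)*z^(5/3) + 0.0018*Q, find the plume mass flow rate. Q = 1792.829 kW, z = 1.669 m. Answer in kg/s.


Q^(1/3) = 12.148
z^(5/3) = 2.3483
First term = 0.071 * 12.148 * 2.3483 = 2.0255
Second term = 0.0018 * 1792.829 = 3.2271
m = 5.2526 kg/s

5.2526 kg/s


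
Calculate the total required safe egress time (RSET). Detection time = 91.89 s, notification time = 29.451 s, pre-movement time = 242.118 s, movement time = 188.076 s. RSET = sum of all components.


Total = 91.89 + 29.451 + 242.118 + 188.076 = 551.535 s

551.535 s


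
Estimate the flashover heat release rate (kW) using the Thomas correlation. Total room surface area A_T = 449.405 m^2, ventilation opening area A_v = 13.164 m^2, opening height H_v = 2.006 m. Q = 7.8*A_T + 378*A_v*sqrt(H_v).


7.8*A_T = 3505.359
sqrt(H_v) = 1.4163
378*A_v*sqrt(H_v) = 7047.7
Q = 3505.359 + 7047.7 = 10553 kW

10553 kW


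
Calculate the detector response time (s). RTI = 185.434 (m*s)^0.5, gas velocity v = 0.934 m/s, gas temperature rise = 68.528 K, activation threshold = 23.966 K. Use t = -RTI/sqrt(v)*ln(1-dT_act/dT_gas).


dT_act/dT_gas = 0.34973
ln(1 - 0.34973) = -0.43036
t = -185.434 / sqrt(0.934) * -0.43036 = 82.575 s

82.575 s


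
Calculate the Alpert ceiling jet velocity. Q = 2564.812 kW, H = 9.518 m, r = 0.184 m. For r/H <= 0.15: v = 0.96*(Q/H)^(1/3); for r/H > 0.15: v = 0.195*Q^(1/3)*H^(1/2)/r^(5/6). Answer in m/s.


r/H = 0.184 / 9.518 = 0.019332
r/H <= 0.15, so v = 0.96*(Q/H)^(1/3)
Q/H = 269.47
(Q/H)^(1/3) = 6.4591
v = 0.96 * 6.4591 = 6.2007 m/s

6.2007 m/s


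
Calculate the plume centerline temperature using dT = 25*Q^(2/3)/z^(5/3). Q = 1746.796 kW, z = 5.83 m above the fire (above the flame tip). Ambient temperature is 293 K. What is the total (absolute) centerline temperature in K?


Q^(2/3) = 145.04
z^(5/3) = 18.885
dT = 25 * 145.04 / 18.885 = 192.01 K
T = 293 + 192.01 = 485.01 K

485.01 K


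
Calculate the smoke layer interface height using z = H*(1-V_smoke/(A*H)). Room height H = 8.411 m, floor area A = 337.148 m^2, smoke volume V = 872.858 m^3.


V/(A*H) = 0.30780
1 - 0.30780 = 0.69220
z = 8.411 * 0.69220 = 5.8221 m

5.8221 m


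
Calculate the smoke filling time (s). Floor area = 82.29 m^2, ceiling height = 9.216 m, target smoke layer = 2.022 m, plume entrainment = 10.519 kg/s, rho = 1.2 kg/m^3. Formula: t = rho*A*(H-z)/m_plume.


H - z = 7.194 m
t = 1.2 * 82.29 * 7.194 / 10.519 = 67.534 s

67.534 s


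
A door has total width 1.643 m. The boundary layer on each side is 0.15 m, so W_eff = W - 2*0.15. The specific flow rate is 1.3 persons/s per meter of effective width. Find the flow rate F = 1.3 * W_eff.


W_eff = 1.643 - 0.30 = 1.343 m
F = 1.3 * 1.343 = 1.7459 persons/s

1.7459 persons/s


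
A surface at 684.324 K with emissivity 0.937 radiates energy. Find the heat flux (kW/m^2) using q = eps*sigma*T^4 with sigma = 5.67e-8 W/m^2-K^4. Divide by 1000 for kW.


T^4 = 2.1930e+11
q = 0.937 * 5.67e-8 * 2.1930e+11 / 1000 = 11.651 kW/m^2

11.651 kW/m^2


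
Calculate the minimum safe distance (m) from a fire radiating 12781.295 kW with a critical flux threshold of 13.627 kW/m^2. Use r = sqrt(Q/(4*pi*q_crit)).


4*pi*q_crit = 171.24
Q/(4*pi*q_crit) = 74.639
r = sqrt(74.639) = 8.6394 m

8.6394 m


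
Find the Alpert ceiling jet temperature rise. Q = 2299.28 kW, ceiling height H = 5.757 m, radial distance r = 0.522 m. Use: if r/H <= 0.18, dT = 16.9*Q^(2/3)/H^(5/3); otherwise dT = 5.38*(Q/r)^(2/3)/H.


r/H = 0.522 / 5.757 = 0.090672
r/H <= 0.18, so dT = 16.9*Q^(2/3)/H^(5/3)
Q^(2/3) = 174.21
H^(5/3) = 18.492
dT = 16.9 * 174.21 / 18.492 = 159.20 K

159.20 K


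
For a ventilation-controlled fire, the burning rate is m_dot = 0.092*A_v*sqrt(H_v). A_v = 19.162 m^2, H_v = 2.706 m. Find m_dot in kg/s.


sqrt(H_v) = 1.6450
m_dot = 0.092 * 19.162 * 1.6450 = 2.9000 kg/s

2.9000 kg/s


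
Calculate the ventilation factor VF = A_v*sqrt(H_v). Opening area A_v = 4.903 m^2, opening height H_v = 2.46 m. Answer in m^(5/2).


sqrt(H_v) = 1.5684
VF = 4.903 * 1.5684 = 7.6901 m^(5/2)

7.6901 m^(5/2)


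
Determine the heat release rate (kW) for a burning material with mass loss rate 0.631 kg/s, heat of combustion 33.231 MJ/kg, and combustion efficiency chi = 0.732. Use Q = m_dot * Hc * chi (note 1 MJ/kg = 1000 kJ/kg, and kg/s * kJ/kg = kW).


Hc = 33.231 MJ/kg = 33.231 * 1000 kJ/kg = 33231 kJ/kg
Q = 0.631 kg/s * 33231 kJ/kg * 0.732 = 15349 kW

15349 kW


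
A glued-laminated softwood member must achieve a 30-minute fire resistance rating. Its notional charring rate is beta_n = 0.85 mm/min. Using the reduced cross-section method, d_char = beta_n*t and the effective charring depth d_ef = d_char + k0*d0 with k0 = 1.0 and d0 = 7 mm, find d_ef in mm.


d_char = 0.85 * 30 = 25.5 mm
d_ef = 25.5 + 1.0*7 = 32.5 mm

32.5 mm


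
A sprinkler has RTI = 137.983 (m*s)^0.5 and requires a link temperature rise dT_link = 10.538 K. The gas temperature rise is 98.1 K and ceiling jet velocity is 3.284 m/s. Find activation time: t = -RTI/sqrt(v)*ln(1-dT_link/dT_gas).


dT_link/dT_gas = 0.10742
ln(1 - 0.10742) = -0.11364
t = -137.983 / sqrt(3.284) * -0.11364 = 8.6528 s

8.6528 s


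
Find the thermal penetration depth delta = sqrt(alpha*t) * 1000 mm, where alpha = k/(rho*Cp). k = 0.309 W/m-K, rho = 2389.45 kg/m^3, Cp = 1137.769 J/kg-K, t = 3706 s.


alpha = 0.309 / (2389.45 * 1137.769) = 1.1366e-07 m^2/s
alpha * t = 0.00042122
delta = sqrt(0.00042122) * 1000 = 20.524 mm

20.524 mm


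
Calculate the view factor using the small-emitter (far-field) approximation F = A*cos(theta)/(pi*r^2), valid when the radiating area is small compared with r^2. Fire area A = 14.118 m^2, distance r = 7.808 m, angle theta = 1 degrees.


cos(1 deg) = 0.99985
pi*r^2 = 191.53
F = 14.118 * 0.99985 / 191.53 = 0.073702

0.073702


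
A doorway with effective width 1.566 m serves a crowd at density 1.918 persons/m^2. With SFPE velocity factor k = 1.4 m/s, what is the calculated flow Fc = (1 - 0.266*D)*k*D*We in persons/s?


1 - 0.266*D = 1 - 0.266*1.918 = 0.48981
Fs = 0.48981 * 1.4 * 1.918 = 1.3152 persons/(s*m)
Fc = 1.3152 * 1.566 = 2.0597 persons/s

2.0597 persons/s


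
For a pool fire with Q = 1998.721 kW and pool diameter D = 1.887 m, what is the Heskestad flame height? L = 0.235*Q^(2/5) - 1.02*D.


Q^(2/5) = 20.907
0.235 * Q^(2/5) = 4.9132
1.02 * D = 1.9247
L = 2.9885 m

2.9885 m


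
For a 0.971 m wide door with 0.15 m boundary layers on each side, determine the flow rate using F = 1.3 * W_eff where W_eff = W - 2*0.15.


W_eff = 0.971 - 0.30 = 0.671 m
F = 1.3 * 0.671 = 0.87230 persons/s

0.87230 persons/s


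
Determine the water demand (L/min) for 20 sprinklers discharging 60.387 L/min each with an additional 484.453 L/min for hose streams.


Sprinkler demand = 20 * 60.387 = 1207.74 L/min
Total = 1207.74 + 484.453 = 1692.193 L/min

1692.193 L/min


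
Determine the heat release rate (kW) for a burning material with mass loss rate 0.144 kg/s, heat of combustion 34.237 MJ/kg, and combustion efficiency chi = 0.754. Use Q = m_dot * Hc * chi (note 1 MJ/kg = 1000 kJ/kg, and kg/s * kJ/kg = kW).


Hc = 34.237 MJ/kg = 34.237 * 1000 kJ/kg = 34237 kJ/kg
Q = 0.144 kg/s * 34237 kJ/kg * 0.754 = 3717.3 kW

3717.3 kW


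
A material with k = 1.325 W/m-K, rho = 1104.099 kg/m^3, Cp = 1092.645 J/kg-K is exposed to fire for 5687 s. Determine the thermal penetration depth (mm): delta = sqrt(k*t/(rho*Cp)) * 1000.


alpha = 1.325 / (1104.099 * 1092.645) = 1.0983e-06 m^2/s
alpha * t = 0.0062461
delta = sqrt(0.0062461) * 1000 = 79.033 mm

79.033 mm


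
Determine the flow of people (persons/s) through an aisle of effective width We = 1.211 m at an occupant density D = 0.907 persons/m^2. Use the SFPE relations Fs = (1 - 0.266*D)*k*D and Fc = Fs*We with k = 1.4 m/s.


1 - 0.266*D = 1 - 0.266*0.907 = 0.75874
Fs = 0.75874 * 1.4 * 0.907 = 0.96345 persons/(s*m)
Fc = 0.96345 * 1.211 = 1.1667 persons/s

1.1667 persons/s


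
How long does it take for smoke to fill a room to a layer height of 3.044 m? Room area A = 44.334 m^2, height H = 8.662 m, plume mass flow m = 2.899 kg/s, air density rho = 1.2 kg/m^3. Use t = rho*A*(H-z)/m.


H - z = 5.618 m
t = 1.2 * 44.334 * 5.618 / 2.899 = 103.10 s

103.10 s


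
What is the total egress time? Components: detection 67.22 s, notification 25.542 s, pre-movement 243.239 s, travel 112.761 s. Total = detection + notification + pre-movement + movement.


Total = 67.22 + 25.542 + 243.239 + 112.761 = 448.762 s

448.762 s


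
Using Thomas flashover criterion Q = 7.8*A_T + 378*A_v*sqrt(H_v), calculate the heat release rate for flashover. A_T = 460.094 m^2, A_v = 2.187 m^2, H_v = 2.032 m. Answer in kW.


7.8*A_T = 3588.7
sqrt(H_v) = 1.4255
378*A_v*sqrt(H_v) = 1178.4
Q = 3588.7 + 1178.4 = 4767.2 kW

4767.2 kW


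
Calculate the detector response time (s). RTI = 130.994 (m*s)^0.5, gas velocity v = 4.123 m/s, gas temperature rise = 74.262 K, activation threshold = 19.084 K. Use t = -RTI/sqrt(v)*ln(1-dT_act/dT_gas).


dT_act/dT_gas = 0.25698
ln(1 - 0.25698) = -0.29704
t = -130.994 / sqrt(4.123) * -0.29704 = 19.163 s

19.163 s


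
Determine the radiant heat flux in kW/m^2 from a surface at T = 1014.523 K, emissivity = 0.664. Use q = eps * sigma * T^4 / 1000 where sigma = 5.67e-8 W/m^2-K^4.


T^4 = 1.0594e+12
q = 0.664 * 5.67e-8 * 1.0594e+12 / 1000 = 39.884 kW/m^2

39.884 kW/m^2


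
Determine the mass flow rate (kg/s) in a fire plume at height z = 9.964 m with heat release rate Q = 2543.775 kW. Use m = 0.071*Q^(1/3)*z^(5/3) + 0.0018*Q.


Q^(1/3) = 13.651
z^(5/3) = 46.138
First term = 0.071 * 13.651 * 46.138 = 44.717
Second term = 0.0018 * 2543.775 = 4.5788
m = 49.296 kg/s

49.296 kg/s


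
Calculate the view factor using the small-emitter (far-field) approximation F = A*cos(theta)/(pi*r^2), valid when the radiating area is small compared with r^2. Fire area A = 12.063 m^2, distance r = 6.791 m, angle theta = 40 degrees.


cos(40 deg) = 0.76604
pi*r^2 = 144.88
F = 12.063 * 0.76604 / 144.88 = 0.063781

0.063781


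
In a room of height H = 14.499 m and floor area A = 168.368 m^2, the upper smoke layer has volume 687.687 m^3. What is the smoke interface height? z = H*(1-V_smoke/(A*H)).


V/(A*H) = 0.28170
1 - 0.28170 = 0.71830
z = 14.499 * 0.71830 = 10.415 m

10.415 m


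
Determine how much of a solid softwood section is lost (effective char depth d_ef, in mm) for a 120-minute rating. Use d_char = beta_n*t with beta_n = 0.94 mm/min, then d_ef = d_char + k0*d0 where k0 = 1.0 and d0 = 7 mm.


d_char = 0.94 * 120 = 112.8 mm
d_ef = 112.8 + 1.0*7 = 119.8 mm

119.8 mm


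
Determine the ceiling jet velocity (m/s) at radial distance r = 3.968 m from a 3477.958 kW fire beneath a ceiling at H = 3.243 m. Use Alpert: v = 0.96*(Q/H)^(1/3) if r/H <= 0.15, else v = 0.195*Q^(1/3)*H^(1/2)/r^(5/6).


r/H = 3.968 / 3.243 = 1.2236
r/H > 0.15, so v = 0.195*Q^(1/3)*H^(1/2)/r^(5/6)
Q^(1/3) = 15.151
H^(1/2) = 1.8008
r^(5/6) = 3.1536
v = 0.195 * 15.151 * 1.8008 / 3.1536 = 1.6871 m/s

1.6871 m/s


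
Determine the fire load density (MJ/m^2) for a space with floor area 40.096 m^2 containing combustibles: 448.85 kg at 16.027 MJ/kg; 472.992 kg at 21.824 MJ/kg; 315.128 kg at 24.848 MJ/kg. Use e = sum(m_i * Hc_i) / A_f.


Total energy = 448.85*16.027 + 472.992*21.824 + 315.128*24.848
= 7193.719 + 10322.58 + 7830.301
= 25346.60 MJ
e = 25346.60 / 40.096 = 632.15 MJ/m^2

632.15 MJ/m^2


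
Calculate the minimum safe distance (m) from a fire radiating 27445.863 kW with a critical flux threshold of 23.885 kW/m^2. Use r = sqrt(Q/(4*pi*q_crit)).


4*pi*q_crit = 300.15
Q/(4*pi*q_crit) = 91.441
r = sqrt(91.441) = 9.5625 m

9.5625 m


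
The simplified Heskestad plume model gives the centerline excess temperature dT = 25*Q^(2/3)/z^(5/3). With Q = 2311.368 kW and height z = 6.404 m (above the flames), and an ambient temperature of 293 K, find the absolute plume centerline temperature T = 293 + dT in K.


Q^(2/3) = 174.82
z^(5/3) = 22.084
dT = 25 * 174.82 / 22.084 = 197.89 K
T = 293 + 197.89 = 490.89 K

490.89 K


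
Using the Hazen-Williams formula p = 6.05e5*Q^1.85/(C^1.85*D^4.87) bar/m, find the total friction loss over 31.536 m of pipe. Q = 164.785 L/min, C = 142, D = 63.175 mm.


Q^1.85 = 12627
C^1.85 = 9588.1
D^4.87 = 5.8702e+08
p/m = 0.0013573 bar/m
p_total = 0.0013573 * 31.536 = 0.042803 bar

0.042803 bar


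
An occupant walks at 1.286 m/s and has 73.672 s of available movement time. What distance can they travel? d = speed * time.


d = 1.286 * 73.672 = 94.742 m

94.742 m


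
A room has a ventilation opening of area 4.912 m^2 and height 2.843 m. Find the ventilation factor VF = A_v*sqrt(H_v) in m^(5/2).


sqrt(H_v) = 1.6861
VF = 4.912 * 1.6861 = 8.2822 m^(5/2)

8.2822 m^(5/2)


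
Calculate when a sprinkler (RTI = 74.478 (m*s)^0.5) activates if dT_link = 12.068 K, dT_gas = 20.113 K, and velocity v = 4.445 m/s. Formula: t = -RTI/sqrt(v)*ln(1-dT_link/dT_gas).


dT_link/dT_gas = 0.60001
ln(1 - 0.60001) = -0.91632
t = -74.478 / sqrt(4.445) * -0.91632 = 32.370 s

32.370 s


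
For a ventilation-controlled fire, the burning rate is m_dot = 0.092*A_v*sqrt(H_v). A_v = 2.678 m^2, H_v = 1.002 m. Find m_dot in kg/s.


sqrt(H_v) = 1.0010
m_dot = 0.092 * 2.678 * 1.0010 = 0.24662 kg/s

0.24662 kg/s


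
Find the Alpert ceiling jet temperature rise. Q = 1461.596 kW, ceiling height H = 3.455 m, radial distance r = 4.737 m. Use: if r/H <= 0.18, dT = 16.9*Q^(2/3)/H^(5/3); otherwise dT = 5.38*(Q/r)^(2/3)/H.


r/H = 4.737 / 3.455 = 1.3711
r/H > 0.18, so dT = 5.38*(Q/r)^(2/3)/H
Q/r = 308.55
(Q/r)^(2/3) = 45.661
dT = 5.38 * 45.661 / 3.455 = 71.102 K

71.102 K


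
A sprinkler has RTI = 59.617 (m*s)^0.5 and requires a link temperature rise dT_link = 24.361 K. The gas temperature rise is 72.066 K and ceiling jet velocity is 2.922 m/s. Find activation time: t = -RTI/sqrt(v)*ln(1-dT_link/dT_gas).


dT_link/dT_gas = 0.33804
ln(1 - 0.33804) = -0.41255
t = -59.617 / sqrt(2.922) * -0.41255 = 14.388 s

14.388 s


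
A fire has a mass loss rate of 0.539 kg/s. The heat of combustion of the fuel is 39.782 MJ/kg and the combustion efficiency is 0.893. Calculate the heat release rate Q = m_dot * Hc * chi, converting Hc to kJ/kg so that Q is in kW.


Hc = 39.782 MJ/kg = 39.782 * 1000 kJ/kg = 39782 kJ/kg
Q = 0.539 kg/s * 39782 kJ/kg * 0.893 = 19148 kW

19148 kW


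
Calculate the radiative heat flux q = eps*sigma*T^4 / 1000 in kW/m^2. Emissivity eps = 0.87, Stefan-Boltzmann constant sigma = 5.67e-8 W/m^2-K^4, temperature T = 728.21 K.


T^4 = 2.8121e+11
q = 0.87 * 5.67e-8 * 2.8121e+11 / 1000 = 13.872 kW/m^2

13.872 kW/m^2


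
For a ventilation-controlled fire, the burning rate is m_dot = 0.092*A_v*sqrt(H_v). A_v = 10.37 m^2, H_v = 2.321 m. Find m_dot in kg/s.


sqrt(H_v) = 1.5235
m_dot = 0.092 * 10.37 * 1.5235 = 1.4535 kg/s

1.4535 kg/s


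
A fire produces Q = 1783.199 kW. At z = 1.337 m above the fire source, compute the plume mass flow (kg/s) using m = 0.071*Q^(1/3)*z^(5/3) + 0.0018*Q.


Q^(1/3) = 12.126
z^(5/3) = 1.6226
First term = 0.071 * 12.126 * 1.6226 = 1.3970
Second term = 0.0018 * 1783.199 = 3.2098
m = 4.6068 kg/s

4.6068 kg/s


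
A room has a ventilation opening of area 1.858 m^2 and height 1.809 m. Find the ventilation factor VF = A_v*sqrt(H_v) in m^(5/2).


sqrt(H_v) = 1.3450
VF = 1.858 * 1.3450 = 2.4990 m^(5/2)

2.4990 m^(5/2)


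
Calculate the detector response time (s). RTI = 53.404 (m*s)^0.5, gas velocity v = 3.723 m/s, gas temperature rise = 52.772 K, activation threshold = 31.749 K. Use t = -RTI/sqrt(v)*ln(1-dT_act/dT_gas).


dT_act/dT_gas = 0.60163
ln(1 - 0.60163) = -0.92036
t = -53.404 / sqrt(3.723) * -0.92036 = 25.473 s

25.473 s


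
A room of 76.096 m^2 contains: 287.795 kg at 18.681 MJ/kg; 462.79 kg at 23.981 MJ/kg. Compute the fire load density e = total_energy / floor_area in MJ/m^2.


Total energy = 287.795*18.681 + 462.79*23.981
= 5376.298 + 11098.17
= 16474.47 MJ
e = 16474.47 / 76.096 = 216.50 MJ/m^2

216.50 MJ/m^2


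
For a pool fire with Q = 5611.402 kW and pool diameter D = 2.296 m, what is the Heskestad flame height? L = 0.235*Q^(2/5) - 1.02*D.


Q^(2/5) = 31.596
0.235 * Q^(2/5) = 7.4250
1.02 * D = 2.3419
L = 5.0831 m

5.0831 m


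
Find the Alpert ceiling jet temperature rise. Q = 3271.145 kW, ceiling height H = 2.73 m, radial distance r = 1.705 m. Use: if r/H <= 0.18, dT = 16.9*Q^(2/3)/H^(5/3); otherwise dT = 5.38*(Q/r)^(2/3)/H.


r/H = 1.705 / 2.73 = 0.62454
r/H > 0.18, so dT = 5.38*(Q/r)^(2/3)/H
Q/r = 1918.6
(Q/r)^(2/3) = 154.40
dT = 5.38 * 154.40 / 2.73 = 304.28 K

304.28 K


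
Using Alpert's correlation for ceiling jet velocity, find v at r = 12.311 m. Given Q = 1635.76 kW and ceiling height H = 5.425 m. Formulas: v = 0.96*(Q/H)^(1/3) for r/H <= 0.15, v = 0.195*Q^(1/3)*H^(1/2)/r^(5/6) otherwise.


r/H = 12.311 / 5.425 = 2.2693
r/H > 0.15, so v = 0.195*Q^(1/3)*H^(1/2)/r^(5/6)
Q^(1/3) = 11.783
H^(1/2) = 2.3292
r^(5/6) = 8.1017
v = 0.195 * 11.783 * 2.3292 / 8.1017 = 0.66054 m/s

0.66054 m/s


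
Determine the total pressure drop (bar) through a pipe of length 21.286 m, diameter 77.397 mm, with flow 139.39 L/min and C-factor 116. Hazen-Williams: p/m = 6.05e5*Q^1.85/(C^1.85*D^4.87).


Q^1.85 = 9264.6
C^1.85 = 6595.5
D^4.87 = 1.5779e+09
p/m = 0.00053858 bar/m
p_total = 0.00053858 * 21.286 = 0.011464 bar

0.011464 bar
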